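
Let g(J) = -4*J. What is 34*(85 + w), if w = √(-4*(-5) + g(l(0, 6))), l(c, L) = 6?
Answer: 2890 + 68*I ≈ 2890.0 + 68.0*I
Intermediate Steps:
w = 2*I (w = √(-4*(-5) - 4*6) = √(20 - 24) = √(-4) = 2*I ≈ 2.0*I)
34*(85 + w) = 34*(85 + 2*I) = 2890 + 68*I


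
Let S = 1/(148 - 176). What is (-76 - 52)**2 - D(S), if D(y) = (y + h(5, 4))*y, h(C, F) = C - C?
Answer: 12845055/784 ≈ 16384.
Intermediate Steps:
h(C, F) = 0
S = -1/28 (S = 1/(-28) = -1/28 ≈ -0.035714)
D(y) = y**2 (D(y) = (y + 0)*y = y*y = y**2)
(-76 - 52)**2 - D(S) = (-76 - 52)**2 - (-1/28)**2 = (-128)**2 - 1*1/784 = 16384 - 1/784 = 12845055/784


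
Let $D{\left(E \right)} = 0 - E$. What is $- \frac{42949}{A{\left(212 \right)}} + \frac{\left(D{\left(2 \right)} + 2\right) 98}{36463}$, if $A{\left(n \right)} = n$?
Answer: $- \frac{42949}{212} \approx -202.59$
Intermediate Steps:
$D{\left(E \right)} = - E$
$- \frac{42949}{A{\left(212 \right)}} + \frac{\left(D{\left(2 \right)} + 2\right) 98}{36463} = - \frac{42949}{212} + \frac{\left(\left(-1\right) 2 + 2\right) 98}{36463} = \left(-42949\right) \frac{1}{212} + \left(-2 + 2\right) 98 \cdot \frac{1}{36463} = - \frac{42949}{212} + 0 \cdot 98 \cdot \frac{1}{36463} = - \frac{42949}{212} + 0 \cdot \frac{1}{36463} = - \frac{42949}{212} + 0 = - \frac{42949}{212}$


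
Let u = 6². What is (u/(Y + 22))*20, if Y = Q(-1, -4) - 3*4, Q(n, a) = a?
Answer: 120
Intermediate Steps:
u = 36
Y = -16 (Y = -4 - 3*4 = -4 - 12 = -16)
(u/(Y + 22))*20 = (36/(-16 + 22))*20 = (36/6)*20 = (36*(⅙))*20 = 6*20 = 120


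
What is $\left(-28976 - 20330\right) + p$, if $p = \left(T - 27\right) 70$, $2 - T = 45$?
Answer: $-54206$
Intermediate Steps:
$T = -43$ ($T = 2 - 45 = -43$)
$p = -4900$ ($p = \left(-43 - 27\right) 70 = \left(-70\right) 70 = -4900$)
$\left(-28976 - 20330\right) + p = \left(-28976 - 20330\right) - 4900 = -49306 - 4900 = -54206$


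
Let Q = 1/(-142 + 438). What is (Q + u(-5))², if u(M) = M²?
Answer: 54774801/87616 ≈ 625.17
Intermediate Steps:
Q = 1/296 ≈ 0.0033784
(Q + u(-5))² = (1/296 + (-5)²)² = (1/296 + 25)² = (7401/296)² = 54774801/87616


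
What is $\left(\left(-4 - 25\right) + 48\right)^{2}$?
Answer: $361$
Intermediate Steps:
$\left(\left(-4 - 25\right) + 48\right)^{2} = \left(-29 + 48\right)^{2} = 19^{2} = 361$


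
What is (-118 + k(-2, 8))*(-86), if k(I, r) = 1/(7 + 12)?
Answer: 192726/19 ≈ 10143.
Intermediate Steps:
k(I, r) = 1/19
(-118 + k(-2, 8))*(-86) = (-118 + 1/19)*(-86) = -2241/19*(-86) = 192726/19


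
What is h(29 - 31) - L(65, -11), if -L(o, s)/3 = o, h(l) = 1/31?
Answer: 6046/31 ≈ 195.03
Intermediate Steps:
h(l) = 1/31
L(o, s) = -3*o
h(29 - 31) - L(65, -11) = 1/31 - (-3)*65 = 1/31 - 1*(-195) = 1/31 + 195 = 6046/31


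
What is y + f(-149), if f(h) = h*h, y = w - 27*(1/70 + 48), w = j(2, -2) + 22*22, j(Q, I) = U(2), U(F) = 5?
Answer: 1497553/70 ≈ 21394.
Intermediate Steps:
j(Q, I) = 5
w = 489 (w = 5 + 22*22 = 5 + 484 = 489)
y = -56517/70 (y = 489 - 27*(1/70 + 48) = 489 - 27*3361/70 = 489 - 90747/70 = -56517/70 ≈ -807.39)
f(h) = h**2
y + f(-149) = -56517/70 + (-149)**2 = -56517/70 + 22201 = 1497553/70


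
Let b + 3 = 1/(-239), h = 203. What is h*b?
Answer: -145754/239 ≈ -609.85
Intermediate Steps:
b = -718/239 (b = -3 + 1/(-239) = -3 - 1/239 = -718/239 ≈ -3.0042)
h*b = 203*(-718/239) = -145754/239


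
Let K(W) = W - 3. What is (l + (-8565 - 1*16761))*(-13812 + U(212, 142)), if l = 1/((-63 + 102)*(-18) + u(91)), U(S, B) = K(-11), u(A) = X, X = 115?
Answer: 205542334838/587 ≈ 3.5016e+8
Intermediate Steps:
K(W) = -3 + W
u(A) = 115
U(S, B) = -14 (U(S, B) = -3 - 11 = -14)
l = -1/587 (l = 1/((-63 + 102)*(-18) + 115) = 1/(39*(-18) + 115) = 1/(-702 + 115) = 1/(-587) = -1/587 ≈ -0.0017036)
(l + (-8565 - 1*16761))*(-13812 + U(212, 142)) = (-1/587 + (-8565 - 1*16761))*(-13812 - 14) = (-1/587 + (-8565 - 16761))*(-13826) = (-1/587 - 25326)*(-13826) = -14866363/587*(-13826) = 205542334838/587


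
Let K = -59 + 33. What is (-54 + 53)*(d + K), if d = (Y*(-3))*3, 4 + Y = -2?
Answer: -28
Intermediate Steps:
Y = -6 (Y = -4 - 2 = -6)
K = -26
d = 54 (d = -6*(-3)*3 = 18*3 = 54)
(-54 + 53)*(d + K) = (-54 + 53)*(54 - 26) = -1*28 = -28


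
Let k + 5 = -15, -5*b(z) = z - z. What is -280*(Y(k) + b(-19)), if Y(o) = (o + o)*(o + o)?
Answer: -448000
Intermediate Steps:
b(z) = 0 (b(z) = -(z - z)/5 = -⅕*0 = 0)
k = -20 (k = -5 - 15 = -20)
Y(o) = 4*o² (Y(o) = (2*o)*(2*o) = 4*o²)
-280*(Y(k) + b(-19)) = -280*(4*(-20)² + 0) = -280*(4*400 + 0) = -280*(1600 + 0) = -280*1600 = -448000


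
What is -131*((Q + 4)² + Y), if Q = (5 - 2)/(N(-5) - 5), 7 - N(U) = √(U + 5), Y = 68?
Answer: -51483/4 ≈ -12871.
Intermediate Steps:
N(U) = 7 - √(5 + U) (N(U) = 7 - √(U + 5) = 7 - √(5 + U))
Q = 3/2 (Q = (5 - 2)/((7 - √(5 - 5)) - 5) = 3/((7 - √0) - 5) = 3/((7 - 1*0) - 5) = 3/((7 + 0) - 5) = 3/(7 - 5) = 3/2 ≈ 1.5000)
-131*((Q + 4)² + Y) = -131*((3/2 + 4)² + 68) = -131*((11/2)² + 68) = -131*(121/4 + 68) = -131*393/4 = -51483/4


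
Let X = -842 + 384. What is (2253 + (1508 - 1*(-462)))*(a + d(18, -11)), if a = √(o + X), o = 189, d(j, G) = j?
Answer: 76014 + 4223*I*√269 ≈ 76014.0 + 69262.0*I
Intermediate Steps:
X = -458
a = I*√269 (a = √(189 - 458) = √(-269) = I*√269 ≈ 16.401*I)
(2253 + (1508 - 1*(-462)))*(a + d(18, -11)) = (2253 + (1508 - 1*(-462)))*(I*√269 + 18) = (2253 + (1508 + 462))*(18 + I*√269) = (2253 + 1970)*(18 + I*√269) = 4223*(18 + I*√269) = 76014 + 4223*I*√269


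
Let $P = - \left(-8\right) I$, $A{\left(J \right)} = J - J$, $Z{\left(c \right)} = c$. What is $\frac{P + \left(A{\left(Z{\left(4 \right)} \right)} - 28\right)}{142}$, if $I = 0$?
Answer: $- \frac{14}{71} \approx -0.19718$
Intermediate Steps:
$A{\left(J \right)} = 0$
$P = 0$ ($P = - \left(-8\right) 0 = \left(-1\right) 0 = 0$)
$\frac{P + \left(A{\left(Z{\left(4 \right)} \right)} - 28\right)}{142} = \frac{0 + \left(0 - 28\right)}{142} = \frac{0 - 28}{142} = \frac{1}{142} \left(-28\right) = - \frac{14}{71}$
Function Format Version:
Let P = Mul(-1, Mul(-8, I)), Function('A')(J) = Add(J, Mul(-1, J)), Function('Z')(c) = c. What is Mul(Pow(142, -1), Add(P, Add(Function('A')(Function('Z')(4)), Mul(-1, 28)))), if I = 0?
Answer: Rational(-14, 71) ≈ -0.19718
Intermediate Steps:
Function('A')(J) = 0
P = 0 (P = Mul(-1, Mul(-8, 0)) = Mul(-1, 0) = 0)
Mul(Pow(142, -1), Add(P, Add(Function('A')(Function('Z')(4)), Mul(-1, 28)))) = Mul(Pow(142, -1), Add(0, Add(0, Mul(-1, 28)))) = Mul(Rational(1, 142), Add(0, Add(0, -28))) = Mul(Rational(1, 142), Add(0, -28)) = Mul(Rational(1, 142), -28) = Rational(-14, 71)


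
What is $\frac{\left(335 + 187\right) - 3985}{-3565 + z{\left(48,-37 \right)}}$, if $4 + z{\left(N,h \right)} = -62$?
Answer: $\frac{3463}{3631} \approx 0.95373$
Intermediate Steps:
$z{\left(N,h \right)} = -66$ ($z{\left(N,h \right)} = -4 - 62 = -66$)
$\frac{\left(335 + 187\right) - 3985}{-3565 + z{\left(48,-37 \right)}} = \frac{\left(335 + 187\right) - 3985}{-3565 - 66} = \frac{522 - 3985}{-3631} = \left(-3463\right) \left(- \frac{1}{3631}\right) = \frac{3463}{3631}$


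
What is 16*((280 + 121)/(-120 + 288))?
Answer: 802/21 ≈ 38.190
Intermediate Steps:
16*((280 + 121)/(-120 + 288)) = 16*(401/168) = 802/21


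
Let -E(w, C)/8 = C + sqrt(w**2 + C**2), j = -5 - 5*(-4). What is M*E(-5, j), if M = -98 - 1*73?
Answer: 20520 + 6840*sqrt(10) ≈ 42150.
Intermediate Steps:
M = -171 (M = -98 - 73 = -171)
j = 15 (j = -5 + 20 = 15)
E(w, C) = -8*C - 8*sqrt(C**2 + w**2) (E(w, C) = -8*(C + sqrt(w**2 + C**2)) = -8*(C + sqrt(C**2 + w**2)) = -8*C - 8*sqrt(C**2 + w**2))
M*E(-5, j) = -171*(-8*15 - 8*sqrt(15**2 + (-5)**2)) = -171*(-120 - 8*sqrt(225 + 25)) = -171*(-120 - 40*sqrt(10)) = 20520 + 6840*sqrt(10)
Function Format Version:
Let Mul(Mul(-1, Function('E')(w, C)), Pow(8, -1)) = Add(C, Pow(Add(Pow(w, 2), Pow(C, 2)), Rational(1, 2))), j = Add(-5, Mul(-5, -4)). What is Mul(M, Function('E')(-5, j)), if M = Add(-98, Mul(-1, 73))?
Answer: Add(20520, Mul(6840, Pow(10, Rational(1, 2)))) ≈ 42150.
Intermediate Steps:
M = -171 (M = Add(-98, -73) = -171)
j = 15 (j = Add(-5, 20) = 15)
Function('E')(w, C) = Add(Mul(-8, C), Mul(-8, Pow(Add(Pow(C, 2), Pow(w, 2)), Rational(1, 2)))) (Function('E')(w, C) = Mul(-8, Add(C, Pow(Add(Pow(w, 2), Pow(C, 2)), Rational(1, 2)))) = Mul(-8, Add(C, Pow(Add(Pow(C, 2), Pow(w, 2)), Rational(1, 2)))) = Add(Mul(-8, C), Mul(-8, Pow(Add(Pow(C, 2), Pow(w, 2)), Rational(1, 2)))))
Mul(M, Function('E')(-5, j)) = Mul(-171, Add(Mul(-8, 15), Mul(-8, Pow(Add(Pow(15, 2), Pow(-5, 2)), Rational(1, 2))))) = Mul(-171, Add(-120, Mul(-8, Pow(Add(225, 25), Rational(1, 2))))) = Mul(-171, Add(-120, Mul(-8, Pow(250, Rational(1, 2))))) = Mul(-171, Add(-120, Mul(-8, Mul(5, Pow(10, Rational(1, 2)))))) = Mul(-171, Add(-120, Mul(-40, Pow(10, Rational(1, 2))))) = Add(20520, Mul(6840, Pow(10, Rational(1, 2))))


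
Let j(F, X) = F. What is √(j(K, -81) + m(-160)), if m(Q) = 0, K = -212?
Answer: 2*I*√53 ≈ 14.56*I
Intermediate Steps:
√(j(K, -81) + m(-160)) = √(-212 + 0) = √(-212) = 2*I*√53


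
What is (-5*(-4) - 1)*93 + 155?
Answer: 1922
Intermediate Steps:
(-5*(-4) - 1)*93 + 155 = (20 - 1)*93 + 155 = 19*93 + 155 = 1767 + 155 = 1922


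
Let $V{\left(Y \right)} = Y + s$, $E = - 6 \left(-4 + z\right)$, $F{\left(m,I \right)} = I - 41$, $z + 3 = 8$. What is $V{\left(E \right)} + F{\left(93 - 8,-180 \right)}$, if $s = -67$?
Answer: $-294$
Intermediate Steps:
$z = 5$ ($z = -3 + 8 = 5$)
$F{\left(m,I \right)} = -41 + I$ ($F{\left(m,I \right)} = I - 41 = -41 + I$)
$E = -6$ ($E = - 6 \left(-4 + 5\right) = \left(-6\right) 1 = -6$)
$V{\left(Y \right)} = -67 + Y$ ($V{\left(Y \right)} = Y - 67 = -67 + Y$)
$V{\left(E \right)} + F{\left(93 - 8,-180 \right)} = \left(-67 - 6\right) - 221 = -73 - 221 = -294$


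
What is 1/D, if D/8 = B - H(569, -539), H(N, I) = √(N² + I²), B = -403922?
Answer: -201961/652609471208 + √614282/1305218942416 ≈ -3.0887e-7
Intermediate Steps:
H(N, I) = √(I² + N²)
D = -3231376 - 8*√614282 (D = 8*(-403922 - √((-539)² + 569²)) = 8*(-403922 - √(290521 + 323761)) = 8*(-403922 - √614282) = -3231376 - 8*√614282 ≈ -3.2376e+6)
1/D = 1/(-3231376 - 8*√614282)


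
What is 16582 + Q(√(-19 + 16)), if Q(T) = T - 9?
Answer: 16573 + I*√3 ≈ 16573.0 + 1.732*I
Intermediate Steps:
Q(T) = -9 + T
16582 + Q(√(-19 + 16)) = 16582 + (-9 + √(-19 + 16)) = 16582 + (-9 + √(-3)) = 16582 + (-9 + I*√3) = 16573 + I*√3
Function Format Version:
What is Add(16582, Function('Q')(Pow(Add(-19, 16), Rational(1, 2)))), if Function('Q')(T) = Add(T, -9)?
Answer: Add(16573, Mul(I, Pow(3, Rational(1, 2)))) ≈ Add(16573., Mul(1.7320, I))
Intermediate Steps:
Function('Q')(T) = Add(-9, T)
Add(16582, Function('Q')(Pow(Add(-19, 16), Rational(1, 2)))) = Add(16582, Add(-9, Pow(Add(-19, 16), Rational(1, 2)))) = Add(16582, Add(-9, Pow(-3, Rational(1, 2)))) = Add(16582, Add(-9, Mul(I, Pow(3, Rational(1, 2))))) = Add(16573, Mul(I, Pow(3, Rational(1, 2))))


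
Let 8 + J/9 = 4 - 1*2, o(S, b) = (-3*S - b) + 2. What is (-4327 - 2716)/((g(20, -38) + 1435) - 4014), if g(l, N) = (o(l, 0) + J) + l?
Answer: 7043/2671 ≈ 2.6368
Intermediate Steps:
o(S, b) = 2 - b - 3*S (o(S, b) = (-b - 3*S) + 2 = 2 - b - 3*S)
J = -54 (J = -72 + 9*(4 - 1*2) = -72 + 9*(4 - 2) = -72 + 9*2 = -72 + 18 = -54)
g(l, N) = -52 - 2*l (g(l, N) = ((2 - 1*0 - 3*l) - 54) + l = ((2 + 0 - 3*l) - 54) + l = ((2 - 3*l) - 54) + l = (-52 - 3*l) + l = -52 - 2*l)
(-4327 - 2716)/((g(20, -38) + 1435) - 4014) = (-4327 - 2716)/(((-52 - 2*20) + 1435) - 4014) = -7043/(((-52 - 40) + 1435) - 4014) = -7043/((-92 + 1435) - 4014) = -7043/(1343 - 4014) = -7043/(-2671) = -7043*(-1/2671) = 7043/2671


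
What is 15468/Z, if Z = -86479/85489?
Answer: -1322343852/86479 ≈ -15291.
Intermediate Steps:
Z = -86479/85489 (Z = -86479*1/85489 = -86479/85489 ≈ -1.0116)
15468/Z = 15468/(-86479/85489) = 15468*(-85489/86479) = -1322343852/86479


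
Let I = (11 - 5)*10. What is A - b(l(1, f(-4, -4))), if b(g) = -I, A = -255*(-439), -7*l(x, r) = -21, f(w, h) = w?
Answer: 112005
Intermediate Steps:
l(x, r) = 3 (l(x, r) = -1/7*(-21) = 3)
I = 60 (I = 6*10 = 60)
A = 111945
b(g) = -60 (b(g) = -1*60 = -60)
A - b(l(1, f(-4, -4))) = 111945 - 1*(-60) = 111945 + 60 = 112005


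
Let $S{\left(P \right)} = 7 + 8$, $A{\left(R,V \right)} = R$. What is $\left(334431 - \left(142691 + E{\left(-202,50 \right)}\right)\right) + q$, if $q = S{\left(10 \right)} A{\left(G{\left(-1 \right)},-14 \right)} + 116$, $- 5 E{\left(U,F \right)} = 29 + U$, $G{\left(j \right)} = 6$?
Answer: $\frac{959557}{5} \approx 1.9191 \cdot 10^{5}$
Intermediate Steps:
$S{\left(P \right)} = 15$
$E{\left(U,F \right)} = - \frac{29}{5} - \frac{U}{5}$ ($E{\left(U,F \right)} = - \frac{29 + U}{5} = - \frac{29}{5} - \frac{U}{5}$)
$q = 206$ ($q = 15 \cdot 6 + 116 = 90 + 116 = 206$)
$\left(334431 - \left(142691 + E{\left(-202,50 \right)}\right)\right) + q = \left(334431 - \left(\frac{713426}{5} + \frac{202}{5}\right)\right) + 206 = \left(334431 - \frac{713628}{5}\right) + 206 = \frac{958527}{5} + 206 = \frac{959557}{5}$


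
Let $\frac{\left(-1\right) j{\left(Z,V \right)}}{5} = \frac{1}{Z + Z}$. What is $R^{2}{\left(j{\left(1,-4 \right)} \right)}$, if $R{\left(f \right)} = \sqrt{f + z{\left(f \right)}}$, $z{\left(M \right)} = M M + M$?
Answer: $\frac{5}{4} \approx 1.25$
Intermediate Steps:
$j{\left(Z,V \right)} = - \frac{5}{2 Z}$ ($j{\left(Z,V \right)} = - \frac{5}{Z + Z} = - \frac{5}{2 Z}$)
$z{\left(M \right)} = M + M^{2}$ ($z{\left(M \right)} = M^{2} + M = M + M^{2}$)
$R{\left(f \right)} = \sqrt{f + f \left(1 + f\right)}$
$R^{2}{\left(j{\left(1,-4 \right)} \right)} = \left(\sqrt{- \frac{5}{2 \cdot 1} \left(2 - \frac{5}{2 \cdot 1}\right)}\right)^{2} = \left(\sqrt{\left(- \frac{5}{2}\right) 1 \left(2 - \frac{5}{2}\right)}\right)^{2} = \left(\sqrt{- \frac{5 \left(2 - \frac{5}{2}\right)}{2}}\right)^{2} = \left(\sqrt{\left(- \frac{5}{2}\right) \left(- \frac{1}{2}\right)}\right)^{2} = \left(\sqrt{\frac{5}{4}}\right)^{2} = \left(\frac{\sqrt{5}}{2}\right)^{2} = \frac{5}{4}$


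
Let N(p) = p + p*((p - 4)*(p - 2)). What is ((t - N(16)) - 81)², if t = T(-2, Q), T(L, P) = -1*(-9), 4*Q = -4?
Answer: 7706176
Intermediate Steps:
Q = -1 (Q = (¼)*(-4) = -1)
T(L, P) = 9
t = 9
N(p) = p + p*(-4 + p)*(-2 + p) (N(p) = p + p*((-4 + p)*(-2 + p)) = p + p*(-4 + p)*(-2 + p))
((t - N(16)) - 81)² = ((9 - 16*(9 + 16² - 6*16)) - 81)² = ((9 - 16*(9 + 256 - 96)) - 81)² = ((9 - 16*169) - 81)² = ((9 - 1*2704) - 81)² = ((9 - 2704) - 81)² = (-2695 - 81)² = (-2776)² = 7706176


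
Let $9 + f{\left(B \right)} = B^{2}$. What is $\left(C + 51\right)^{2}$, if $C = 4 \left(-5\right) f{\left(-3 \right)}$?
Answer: $2601$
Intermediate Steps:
$f{\left(B \right)} = -9 + B^{2}$
$C = 0$ ($C = 4 \left(-5\right) \left(-9 + \left(-3\right)^{2}\right) = - 20 \left(-9 + 9\right) = \left(-20\right) 0 = 0$)
$\left(C + 51\right)^{2} = \left(0 + 51\right)^{2} = 51^{2} = 2601$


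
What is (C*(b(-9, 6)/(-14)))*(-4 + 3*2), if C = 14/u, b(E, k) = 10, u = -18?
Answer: 10/9 ≈ 1.1111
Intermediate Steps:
C = -7/9 (C = 14/(-18) = 14*(-1/18) = -7/9 ≈ -0.77778)
(C*(b(-9, 6)/(-14)))*(-4 + 3*2) = (-70/(9*(-14)))*(-4 + 3*2) = (-70*(-1)/(9*14))*(-4 + 6) = -7/9*(-5/7)*2 = (5/9)*2 = 10/9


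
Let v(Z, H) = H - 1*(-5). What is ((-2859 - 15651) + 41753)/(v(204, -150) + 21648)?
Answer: 23243/21503 ≈ 1.0809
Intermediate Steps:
v(Z, H) = 5 + H (v(Z, H) = H + 5 = 5 + H)
((-2859 - 15651) + 41753)/(v(204, -150) + 21648) = ((-2859 - 15651) + 41753)/((5 - 150) + 21648) = (-18510 + 41753)/(-145 + 21648) = 23243/21503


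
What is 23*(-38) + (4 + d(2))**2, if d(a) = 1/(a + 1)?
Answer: -7697/9 ≈ -855.22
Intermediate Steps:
d(a) = 1/(1 + a)
23*(-38) + (4 + d(2))**2 = 23*(-38) + (4 + 1/(1 + 2))**2 = -874 + (4 + 1/3)**2 = -874 + (13/3)**2 = -874 + 169/9 = -7697/9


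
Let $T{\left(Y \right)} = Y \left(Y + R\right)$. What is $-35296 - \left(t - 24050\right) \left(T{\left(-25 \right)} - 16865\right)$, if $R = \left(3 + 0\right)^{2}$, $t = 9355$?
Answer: $-241988471$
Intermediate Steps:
$R = 9$ ($R = 3^{2} = 9$)
$T{\left(Y \right)} = Y \left(9 + Y\right)$ ($T{\left(Y \right)} = Y \left(Y + 9\right) = Y \left(9 + Y\right)$)
$-35296 - \left(t - 24050\right) \left(T{\left(-25 \right)} - 16865\right) = -35296 - \left(9355 - 24050\right) \left(- 25 \left(9 - 25\right) - 16865\right) = -35296 - - 14695 \left(\left(-25\right) \left(-16\right) - 16865\right) = -35296 - - 14695 \left(400 - 16865\right) = -35296 - \left(-14695\right) \left(-16465\right) = -35296 - 241953175 = -241988471$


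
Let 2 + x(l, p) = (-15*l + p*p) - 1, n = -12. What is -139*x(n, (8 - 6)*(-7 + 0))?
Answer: -51847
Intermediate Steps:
x(l, p) = -3 + p² - 15*l (x(l, p) = -2 + ((-15*l + p*p) - 1) = -2 + ((-15*l + p²) - 1) = -2 + ((p² - 15*l) - 1) = -2 + (-1 + p² - 15*l) = -3 + p² - 15*l)
-139*x(n, (8 - 6)*(-7 + 0)) = -139*(-3 + ((8 - 6)*(-7 + 0))² - 15*(-12)) = -139*(-3 + (2*(-7))² + 180) = -139*(-3 + (-14)² + 180) = -139*(-3 + 196 + 180) = -139*373 = -51847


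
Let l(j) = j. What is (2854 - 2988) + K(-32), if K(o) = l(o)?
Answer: -166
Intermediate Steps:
K(o) = o
(2854 - 2988) + K(-32) = (2854 - 2988) - 32 = -134 - 32 = -166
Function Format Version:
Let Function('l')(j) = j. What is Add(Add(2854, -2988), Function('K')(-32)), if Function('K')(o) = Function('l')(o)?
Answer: -166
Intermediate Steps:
Function('K')(o) = o
Add(Add(2854, -2988), Function('K')(-32)) = Add(Add(2854, -2988), -32) = Add(-134, -32) = -166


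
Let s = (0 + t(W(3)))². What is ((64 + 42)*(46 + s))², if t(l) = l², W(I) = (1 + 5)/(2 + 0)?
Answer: 181225444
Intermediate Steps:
W(I) = 3 (W(I) = 6/2 = 6*(½) = 3)
s = 81 (s = (0 + 3²)² = (0 + 9)² = 9² = 81)
((64 + 42)*(46 + s))² = ((64 + 42)*(46 + 81))² = (106*127)² = 13462² = 181225444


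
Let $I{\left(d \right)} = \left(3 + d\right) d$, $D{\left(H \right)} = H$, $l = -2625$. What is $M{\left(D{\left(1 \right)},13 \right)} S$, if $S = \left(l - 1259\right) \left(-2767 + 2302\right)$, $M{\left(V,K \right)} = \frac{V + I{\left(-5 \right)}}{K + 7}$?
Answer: $993333$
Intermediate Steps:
$I{\left(d \right)} = d \left(3 + d\right)$
$M{\left(V,K \right)} = \frac{10 + V}{7 + K}$ ($M{\left(V,K \right)} = \frac{V - 5 \left(3 - 5\right)}{K + 7} = \frac{V - -10}{7 + K} = \frac{V + 10}{7 + K} = \frac{10 + V}{7 + K}$)
$S = 1806060$ ($S = \left(-2625 - 1259\right) \left(-2767 + 2302\right) = \left(-3884\right) \left(-465\right) = 1806060$)
$M{\left(D{\left(1 \right)},13 \right)} S = \frac{10 + 1}{7 + 13} \cdot 1806060 = \frac{1}{20} \cdot 11 \cdot 1806060 = \frac{11}{20} \cdot 1806060 = 993333$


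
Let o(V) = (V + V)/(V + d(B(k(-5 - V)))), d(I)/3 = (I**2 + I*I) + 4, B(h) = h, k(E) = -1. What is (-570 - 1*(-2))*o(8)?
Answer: -4544/13 ≈ -349.54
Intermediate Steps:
d(I) = 12 + 6*I**2 (d(I) = 3*((I**2 + I*I) + 4) = 3*((I**2 + I**2) + 4) = 3*(2*I**2 + 4) = 3*(4 + 2*I**2) = 12 + 6*I**2)
o(V) = 2*V/(18 + V) (o(V) = (V + V)/(V + (12 + 6*(-1)**2)) = (2*V)/(V + (12 + 6*1)) = (2*V)/(V + (12 + 6)) = (2*V)/(V + 18) = (2*V)/(18 + V) = 2*V/(18 + V))
(-570 - 1*(-2))*o(8) = (-570 - 1*(-2))*(2*8/(18 + 8)) = (-570 + 2)*(2*8/26) = -1136*8/26 = -568*8/13 = -4544/13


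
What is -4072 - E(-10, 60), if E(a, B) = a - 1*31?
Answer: -4031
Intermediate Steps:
E(a, B) = -31 + a (E(a, B) = a - 31 = -31 + a)
-4072 - E(-10, 60) = -4072 - (-31 - 10) = -4072 - 1*(-41) = -4072 + 41 = -4031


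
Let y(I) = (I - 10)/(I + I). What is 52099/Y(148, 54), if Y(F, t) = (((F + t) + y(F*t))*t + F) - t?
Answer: 7710652/1632287 ≈ 4.7238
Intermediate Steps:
y(I) = (-10 + I)/(2*I) (y(I) = (-10 + I)/((2*I)) = (-10 + I)*(1/(2*I)) = (-10 + I)/(2*I))
Y(F, t) = F - t + t*(F + t + (-10 + F*t)/(2*F*t)) (Y(F, t) = (((F + t) + (-10 + F*t)/(2*((F*t))))*t + F) - t = (((F + t) + (1/(F*t))*(-10 + F*t)/2)*t + F) - t = (((F + t) + (-10 + F*t)/(2*F*t))*t + F) - t = ((F + t + (-10 + F*t)/(2*F*t))*t + F) - t = (t*(F + t + (-10 + F*t)/(2*F*t)) + F) - t = (F + t*(F + t + (-10 + F*t)/(2*F*t))) - t = F - t + t*(F + t + (-10 + F*t)/(2*F*t)))
52099/Y(148, 54) = 52099/(148 + 54² - 5/148 - ½*54 + 148*54) = 52099/(148 + 2916 - 5*1/148 - 27 + 7992) = 52099/(148 + 2916 - 5/148 - 27 + 7992) = 52099/(1632287/148) = 52099*(148/1632287) = 7710652/1632287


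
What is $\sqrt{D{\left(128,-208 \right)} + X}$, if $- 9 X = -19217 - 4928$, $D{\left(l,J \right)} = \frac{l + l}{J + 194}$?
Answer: $\frac{\sqrt{1175041}}{21} \approx 51.619$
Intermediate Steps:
$D{\left(l,J \right)} = \frac{2 l}{194 + J}$
$X = \frac{24145}{9}$ ($X = - \frac{-19217 - 4928}{9} = \left(- \frac{1}{9}\right) \left(-24145\right) = \frac{24145}{9} \approx 2682.8$)
$\sqrt{D{\left(128,-208 \right)} + X} = \sqrt{2 \cdot 128 \frac{1}{194 - 208} + \frac{24145}{9}} = \sqrt{2 \cdot 128 \frac{1}{-14} + \frac{24145}{9}} = \sqrt{2 \cdot 128 \left(- \frac{1}{14}\right) + \frac{24145}{9}} = \sqrt{- \frac{128}{7} + \frac{24145}{9}} = \sqrt{\frac{167863}{63}} = \frac{\sqrt{1175041}}{21}$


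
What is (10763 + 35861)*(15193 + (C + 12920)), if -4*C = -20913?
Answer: 1554502440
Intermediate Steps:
C = 20913/4 (C = -¼*(-20913) = 20913/4 ≈ 5228.3)
(10763 + 35861)*(15193 + (C + 12920)) = (10763 + 35861)*(15193 + (20913/4 + 12920)) = 46624*(15193 + 72593/4) = 46624*(133365/4) = 1554502440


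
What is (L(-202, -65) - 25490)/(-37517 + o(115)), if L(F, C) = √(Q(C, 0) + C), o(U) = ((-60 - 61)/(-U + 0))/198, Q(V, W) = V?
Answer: 52764300/77660179 - 2070*I*√130/77660179 ≈ 0.67943 - 0.00030391*I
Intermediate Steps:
o(U) = 11/(18*U) (o(U) = -121*(-1/U)*(1/198) = -(-121)/U*(1/198) = (121/U)*(1/198) = 11/(18*U))
L(F, C) = √2*√C (L(F, C) = √(C + C) = √(2*C) = √2*√C)
(L(-202, -65) - 25490)/(-37517 + o(115)) = (√2*√(-65) - 25490)/(-37517 + (11/18)/115) = (√2*(I*√65) - 25490)/(-37517 + (11/18)*(1/115)) = (I*√130 - 25490)/(-37517 + 11/2070) = (-25490 + I*√130)/(-77660179/2070) = (-25490 + I*√130)*(-2070/77660179) = 52764300/77660179 - 2070*I*√130/77660179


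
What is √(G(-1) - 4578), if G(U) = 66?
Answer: 4*I*√282 ≈ 67.171*I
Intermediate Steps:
√(G(-1) - 4578) = √(66 - 4578) = √(-4512) = 4*I*√282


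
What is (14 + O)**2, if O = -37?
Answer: 529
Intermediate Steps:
(14 + O)**2 = (14 - 37)**2 = (-23)**2 = 529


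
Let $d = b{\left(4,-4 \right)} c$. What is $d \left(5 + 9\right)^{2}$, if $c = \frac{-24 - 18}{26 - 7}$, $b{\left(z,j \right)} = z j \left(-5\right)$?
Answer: $- \frac{658560}{19} \approx -34661.0$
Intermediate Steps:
$b{\left(z,j \right)} = - 5 j z$ ($b{\left(z,j \right)} = j z \left(-5\right) = - 5 j z$)
$c = - \frac{42}{19} \approx -2.2105$
$d = - \frac{3360}{19}$ ($d = \left(-5\right) \left(-4\right) 4 \left(- \frac{42}{19}\right) = 80 \left(- \frac{42}{19}\right) = - \frac{3360}{19} \approx -176.84$)
$d \left(5 + 9\right)^{2} = - \frac{3360 \left(5 + 9\right)^{2}}{19} = - \frac{3360 \cdot 14^{2}}{19} = \left(- \frac{3360}{19}\right) 196 = - \frac{658560}{19}$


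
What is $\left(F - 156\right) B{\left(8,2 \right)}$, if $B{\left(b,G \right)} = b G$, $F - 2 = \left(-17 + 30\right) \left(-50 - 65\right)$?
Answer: $-26384$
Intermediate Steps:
$F = -1493$ ($F = 2 + \left(-17 + 30\right) \left(-50 - 65\right) = 2 + 13 \left(-115\right) = 2 - 1495 = -1493$)
$B{\left(b,G \right)} = G b$
$\left(F - 156\right) B{\left(8,2 \right)} = \left(-1493 - 156\right) 2 \cdot 8 = \left(-1649\right) 16 = -26384$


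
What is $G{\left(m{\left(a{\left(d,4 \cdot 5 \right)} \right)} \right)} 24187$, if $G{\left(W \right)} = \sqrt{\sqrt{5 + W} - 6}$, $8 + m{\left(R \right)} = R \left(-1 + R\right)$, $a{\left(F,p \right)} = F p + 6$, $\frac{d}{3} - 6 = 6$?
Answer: $24187 \sqrt{-6 + 3 \sqrt{58483}} \approx 6.4878 \cdot 10^{5}$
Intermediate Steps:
$d = 36$ ($d = 18 + 3 \cdot 6 = 18 + 18 = 36$)
$a{\left(F,p \right)} = 6 + F p$
$m{\left(R \right)} = -8 + R \left(-1 + R\right)$
$G{\left(W \right)} = \sqrt{-6 + \sqrt{5 + W}}$
$G{\left(m{\left(a{\left(d,4 \cdot 5 \right)} \right)} \right)} 24187 = \sqrt{-6 + \sqrt{5 - \left(14 - \left(6 + 36 \cdot 4 \cdot 5\right)^{2} + 36 \cdot 4 \cdot 5\right)}} 24187 = \sqrt{-6 + \sqrt{5 - \left(14 + 720 - \left(6 + 36 \cdot 20\right)^{2}\right)}} 24187 = \sqrt{-6 + \sqrt{5 - \left(734 - \left(6 + 720\right)^{2}\right)}} 24187 = \sqrt{-6 + \sqrt{5 - \left(734 - 527076\right)}} 24187 = \sqrt{-6 + \sqrt{5 - -526342}} \cdot 24187 = \sqrt{-6 + \sqrt{5 + 526342}} \cdot 24187 = \sqrt{-6 + \sqrt{526347}} \cdot 24187 = \sqrt{-6 + 3 \sqrt{58483}} \cdot 24187 = 24187 \sqrt{-6 + 3 \sqrt{58483}}$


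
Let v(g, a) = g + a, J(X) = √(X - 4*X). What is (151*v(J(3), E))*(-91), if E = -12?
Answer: 164892 - 41223*I ≈ 1.6489e+5 - 41223.0*I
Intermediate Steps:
J(X) = √3*√(-X) (J(X) = √(-3*X) = √3*√(-X))
v(g, a) = a + g
(151*v(J(3), E))*(-91) = (151*(-12 + √3*√(-1*3)))*(-91) = (151*(-12 + √3*√(-3)))*(-91) = (151*(-12 + √3*(I*√3)))*(-91) = (151*(-12 + 3*I))*(-91) = (-1812 + 453*I)*(-91) = 164892 - 41223*I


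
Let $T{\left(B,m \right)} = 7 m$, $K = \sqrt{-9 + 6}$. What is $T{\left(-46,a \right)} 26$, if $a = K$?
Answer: $182 i \sqrt{3} \approx 315.23 i$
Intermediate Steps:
$K = i \sqrt{3}$ ($K = \sqrt{-3} = i \sqrt{3} \approx 1.732 i$)
$a = i \sqrt{3} \approx 1.732 i$
$T{\left(-46,a \right)} 26 = 7 i \sqrt{3} \cdot 26 = 182 i \sqrt{3}$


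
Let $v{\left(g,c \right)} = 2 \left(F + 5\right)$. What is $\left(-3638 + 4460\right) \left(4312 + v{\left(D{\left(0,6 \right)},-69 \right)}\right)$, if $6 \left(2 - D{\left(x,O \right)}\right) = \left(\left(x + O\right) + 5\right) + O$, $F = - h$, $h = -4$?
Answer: $3559260$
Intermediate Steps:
$F = 4$ ($F = \left(-1\right) \left(-4\right) = 4$)
$D{\left(x,O \right)} = \frac{7}{6} - \frac{O}{3} - \frac{x}{6}$ ($D{\left(x,O \right)} = 2 - \frac{\left(\left(x + O\right) + 5\right) + O}{6} = 2 - \frac{\left(\left(O + x\right) + 5\right) + O}{6} = 2 - \frac{\left(5 + O + x\right) + O}{6} = 2 - \frac{5 + x + 2 O}{6} = 2 - \left(\frac{5}{6} + \frac{O}{3} + \frac{x}{6}\right) = \frac{7}{6} - \frac{O}{3} - \frac{x}{6}$)
$v{\left(g,c \right)} = 18$ ($v{\left(g,c \right)} = 2 \left(4 + 5\right) = 2 \cdot 9 = 18$)
$\left(-3638 + 4460\right) \left(4312 + v{\left(D{\left(0,6 \right)},-69 \right)}\right) = \left(-3638 + 4460\right) \left(4312 + 18\right) = 822 \cdot 4330 = 3559260$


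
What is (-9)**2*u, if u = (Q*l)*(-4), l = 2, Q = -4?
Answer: 2592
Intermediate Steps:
u = 32 (u = -4*2*(-4) = -8*(-4) = 32)
(-9)**2*u = (-9)**2*32 = 81*32 = 2592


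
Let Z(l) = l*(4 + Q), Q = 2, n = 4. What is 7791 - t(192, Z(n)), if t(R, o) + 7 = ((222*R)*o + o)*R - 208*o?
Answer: -196403210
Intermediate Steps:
Z(l) = 6*l (Z(l) = l*(4 + 2) = l*6 = 6*l)
t(R, o) = -7 - 208*o + R*(o + 222*R*o) (t(R, o) = -7 + (((222*R)*o + o)*R - 208*o) = -7 + ((222*R*o + o)*R - 208*o) = -7 + ((o + 222*R*o)*R - 208*o) = -7 + (R*(o + 222*R*o) - 208*o) = -7 + (-208*o + R*(o + 222*R*o)) = -7 - 208*o + R*(o + 222*R*o))
7791 - t(192, Z(n)) = 7791 - (-7 - 1248*4 + 192*(6*4) + 222*(6*4)*192**2) = 7791 - (-7 - 208*24 + 192*24 + 222*24*36864) = 7791 - (-7 - 4992 + 4608 + 196411392) = 7791 - 1*196411001 = 7791 - 196411001 = -196403210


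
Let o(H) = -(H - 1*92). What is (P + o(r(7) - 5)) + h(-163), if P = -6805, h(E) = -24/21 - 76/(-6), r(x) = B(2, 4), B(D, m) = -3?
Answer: -140563/21 ≈ -6693.5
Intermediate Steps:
r(x) = -3
o(H) = 92 - H (o(H) = -(H - 92) = -(-92 + H) = 92 - H)
h(E) = 242/21 (h(E) = -24*1/21 - 76*(-1/6) = -8/7 + 38/3 = 242/21)
(P + o(r(7) - 5)) + h(-163) = (-6805 + (92 - (-3 - 5))) + 242/21 = (-6805 + (92 - 1*(-8))) + 242/21 = (-6805 + (92 + 8)) + 242/21 = (-6805 + 100) + 242/21 = -6705 + 242/21 = -140563/21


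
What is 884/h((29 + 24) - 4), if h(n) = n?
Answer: 884/49 ≈ 18.041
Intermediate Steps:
884/h((29 + 24) - 4) = 884/((29 + 24) - 4) = 884/(53 - 4) = 884/49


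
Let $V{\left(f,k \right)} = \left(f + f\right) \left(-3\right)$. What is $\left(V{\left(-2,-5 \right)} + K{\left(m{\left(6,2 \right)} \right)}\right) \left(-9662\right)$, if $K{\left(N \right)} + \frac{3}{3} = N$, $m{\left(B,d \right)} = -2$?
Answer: $-86958$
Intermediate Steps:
$V{\left(f,k \right)} = - 6 f$ ($V{\left(f,k \right)} = 2 f \left(-3\right) = - 6 f$)
$K{\left(N \right)} = -1 + N$
$\left(V{\left(-2,-5 \right)} + K{\left(m{\left(6,2 \right)} \right)}\right) \left(-9662\right) = \left(\left(-6\right) \left(-2\right) - 3\right) \left(-9662\right) = \left(12 - 3\right) \left(-9662\right) = 9 \left(-9662\right) = -86958$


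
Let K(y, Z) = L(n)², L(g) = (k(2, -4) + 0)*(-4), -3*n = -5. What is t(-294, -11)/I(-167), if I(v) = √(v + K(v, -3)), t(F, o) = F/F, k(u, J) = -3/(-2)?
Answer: -I*√131/131 ≈ -0.08737*I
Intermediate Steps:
n = 5/3 (n = -⅓*(-5) = 5/3 ≈ 1.6667)
k(u, J) = 3/2 (k(u, J) = -3*(-½) = 3/2)
L(g) = -6 (L(g) = (3/2 + 0)*(-4) = (3/2)*(-4) = -6)
K(y, Z) = 36 (K(y, Z) = (-6)² = 36)
t(F, o) = 1
I(v) = √(36 + v) (I(v) = √(v + 36) = √(36 + v))
t(-294, -11)/I(-167) = 1/√(36 - 167) = 1/√(-131) = 1/(I*√131) = 1*(-I*√131/131) = -I*√131/131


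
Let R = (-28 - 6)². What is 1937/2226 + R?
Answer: 2575193/2226 ≈ 1156.9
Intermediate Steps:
R = 1156 (R = (-34)² = 1156)
1937/2226 + R = 1937/2226 + 1156 = 2575193/2226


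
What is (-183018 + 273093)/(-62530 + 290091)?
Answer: 90075/227561 ≈ 0.39583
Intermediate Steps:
(-183018 + 273093)/(-62530 + 290091) = 90075/227561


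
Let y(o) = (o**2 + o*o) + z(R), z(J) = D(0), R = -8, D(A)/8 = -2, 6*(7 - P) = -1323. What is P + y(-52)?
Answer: 11239/2 ≈ 5619.5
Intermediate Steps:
P = 455/2 (P = 7 - 1/6*(-1323) = 7 + 441/2 = 455/2 ≈ 227.50)
D(A) = -16 (D(A) = 8*(-2) = -16)
z(J) = -16
y(o) = -16 + 2*o**2 (y(o) = (o**2 + o*o) - 16 = (o**2 + o**2) - 16 = 2*o**2 - 16 = -16 + 2*o**2)
P + y(-52) = 455/2 + (-16 + 2*(-52)**2) = 455/2 + (-16 + 2*2704) = 455/2 + (-16 + 5408) = 455/2 + 5392 = 11239/2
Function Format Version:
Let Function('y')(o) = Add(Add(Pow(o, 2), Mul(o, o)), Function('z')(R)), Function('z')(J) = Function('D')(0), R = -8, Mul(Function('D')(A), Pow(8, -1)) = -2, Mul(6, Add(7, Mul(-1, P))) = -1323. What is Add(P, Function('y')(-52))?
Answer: Rational(11239, 2) ≈ 5619.5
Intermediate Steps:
P = Rational(455, 2) (P = Add(7, Mul(Rational(-1, 6), -1323)) = Add(7, Rational(441, 2)) = Rational(455, 2) ≈ 227.50)
Function('D')(A) = -16 (Function('D')(A) = Mul(8, -2) = -16)
Function('z')(J) = -16
Function('y')(o) = Add(-16, Mul(2, Pow(o, 2))) (Function('y')(o) = Add(Add(Pow(o, 2), Mul(o, o)), -16) = Add(Add(Pow(o, 2), Pow(o, 2)), -16) = Add(Mul(2, Pow(o, 2)), -16) = Add(-16, Mul(2, Pow(o, 2))))
Add(P, Function('y')(-52)) = Add(Rational(455, 2), Add(-16, Mul(2, Pow(-52, 2)))) = Add(Rational(455, 2), Add(-16, Mul(2, 2704))) = Add(Rational(455, 2), Add(-16, 5408)) = Add(Rational(455, 2), 5392) = Rational(11239, 2)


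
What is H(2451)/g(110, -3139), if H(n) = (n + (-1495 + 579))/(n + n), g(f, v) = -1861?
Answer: -1535/9122622 ≈ -0.00016826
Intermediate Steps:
H(n) = (-916 + n)/(2*n) (H(n) = (n - 916)/((2*n)) = (-916 + n)*(1/(2*n)) = (-916 + n)/(2*n))
H(2451)/g(110, -3139) = ((½)*(-916 + 2451)/2451)/(-1861) = ((½)*(1/2451)*1535)*(-1/1861) = (1535/4902)*(-1/1861) = -1535/9122622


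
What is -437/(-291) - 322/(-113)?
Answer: 143083/32883 ≈ 4.3513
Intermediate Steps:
-437/(-291) - 322/(-113) = -437*(-1/291) - 322*(-1/113) = 437/291 + 322/113 = 143083/32883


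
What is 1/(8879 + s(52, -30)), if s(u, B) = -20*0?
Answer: 1/8879 ≈ 0.00011263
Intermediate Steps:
s(u, B) = 0
1/(8879 + s(52, -30)) = 1/(8879 + 0) = 1/8879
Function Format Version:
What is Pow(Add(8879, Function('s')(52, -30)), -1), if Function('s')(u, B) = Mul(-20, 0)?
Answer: Rational(1, 8879) ≈ 0.00011263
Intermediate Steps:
Function('s')(u, B) = 0
Pow(Add(8879, Function('s')(52, -30)), -1) = Pow(Add(8879, 0), -1) = Pow(8879, -1) = Rational(1, 8879)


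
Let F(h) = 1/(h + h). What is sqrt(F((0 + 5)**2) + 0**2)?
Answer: sqrt(2)/10 ≈ 0.14142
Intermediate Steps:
F(h) = 1/(2*h)
sqrt(F((0 + 5)**2) + 0**2) = sqrt(1/(2*((0 + 5)**2)) + 0**2) = sqrt(1/(2*(5**2)) + 0) = sqrt((1/2)/25 + 0) = sqrt((1/2)*(1/25) + 0) = sqrt(1/50 + 0) = sqrt(1/50) = sqrt(2)/10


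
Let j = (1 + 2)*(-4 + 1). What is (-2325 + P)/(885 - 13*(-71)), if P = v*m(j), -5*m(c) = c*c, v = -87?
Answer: -2289/4520 ≈ -0.50642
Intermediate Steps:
j = -9 (j = 3*(-3) = -9)
m(c) = -c**2/5 (m(c) = -c*c/5 = -c**2/5)
P = 7047/5 (P = -(-87)*(-9)**2/5 = -(-87)*81/5 = -87*(-81/5) = 7047/5 ≈ 1409.4)
(-2325 + P)/(885 - 13*(-71)) = (-2325 + 7047/5)/(885 - 13*(-71)) = -4578/(5*(885 + 923)) = -4578/5/1808 = -4578/5*1/1808 = -2289/4520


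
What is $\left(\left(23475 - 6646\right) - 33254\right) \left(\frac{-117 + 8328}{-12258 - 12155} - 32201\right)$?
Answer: $\frac{12912205354200}{24413} \approx 5.2891 \cdot 10^{8}$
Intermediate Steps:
$\left(\left(23475 - 6646\right) - 33254\right) \left(\frac{-117 + 8328}{-12258 - 12155} - 32201\right) = \left(\left(23475 - 6646\right) - 33254\right) \left(\frac{8211}{-24413} - 32201\right) = \left(16829 - 33254\right) \left(8211 \left(- \frac{1}{24413}\right) - 32201\right) = - 16425 \left(- \frac{8211}{24413} - 32201\right) = \left(-16425\right) \left(- \frac{786131224}{24413}\right) = \frac{12912205354200}{24413}$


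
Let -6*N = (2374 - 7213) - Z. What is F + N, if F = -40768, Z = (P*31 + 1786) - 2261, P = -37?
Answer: -241391/6 ≈ -40232.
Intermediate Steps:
Z = -1622 (Z = (-37*31 + 1786) - 2261 = (-1147 + 1786) - 2261 = 639 - 2261 = -1622)
N = 3217/6 (N = -((2374 - 7213) - 1*(-1622))/6 = -(-4839 + 1622)/6 = -⅙*(-3217) = 3217/6 ≈ 536.17)
F + N = -40768 + 3217/6 = -241391/6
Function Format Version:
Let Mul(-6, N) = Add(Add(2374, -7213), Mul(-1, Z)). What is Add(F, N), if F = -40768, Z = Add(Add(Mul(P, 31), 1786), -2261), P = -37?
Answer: Rational(-241391, 6) ≈ -40232.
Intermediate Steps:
Z = -1622 (Z = Add(Add(Mul(-37, 31), 1786), -2261) = Add(Add(-1147, 1786), -2261) = Add(639, -2261) = -1622)
N = Rational(3217, 6) (N = Mul(Rational(-1, 6), Add(Add(2374, -7213), Mul(-1, -1622))) = Mul(Rational(-1, 6), Add(-4839, 1622)) = Mul(Rational(-1, 6), -3217) = Rational(3217, 6) ≈ 536.17)
Add(F, N) = Add(-40768, Rational(3217, 6)) = Rational(-241391, 6)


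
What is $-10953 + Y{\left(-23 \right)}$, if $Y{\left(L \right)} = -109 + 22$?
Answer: $-11040$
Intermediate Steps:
$Y{\left(L \right)} = -87$
$-10953 + Y{\left(-23 \right)} = -10953 - 87 = -11040$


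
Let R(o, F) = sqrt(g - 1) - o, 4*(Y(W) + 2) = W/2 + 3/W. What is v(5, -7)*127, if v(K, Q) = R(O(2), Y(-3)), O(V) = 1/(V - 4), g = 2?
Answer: 381/2 ≈ 190.50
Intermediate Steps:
O(V) = 1/(-4 + V)
Y(W) = -2 + W/8 + 3/(4*W) (Y(W) = -2 + (W/2 + 3/W)/4 = -2 + (W/8 + 3/(4*W)) = -2 + W/8 + 3/(4*W))
R(o, F) = 1 - o (R(o, F) = sqrt(2 - 1) - o = sqrt(1) - o = 1 - o)
v(K, Q) = 3/2 (v(K, Q) = 1 - 1/(-4 + 2) = 1 - 1/(-2) = 1 - 1*(-1/2) = 1 + 1/2 = 3/2)
v(5, -7)*127 = (3/2)*127 = 381/2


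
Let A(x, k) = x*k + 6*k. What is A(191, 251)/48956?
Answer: 49447/48956 ≈ 1.0100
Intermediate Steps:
A(x, k) = 6*k + k*x (A(x, k) = k*x + 6*k = 6*k + k*x)
A(191, 251)/48956 = (251*(6 + 191))/48956 = (251*197)*(1/48956) = 49447*(1/48956) = 49447/48956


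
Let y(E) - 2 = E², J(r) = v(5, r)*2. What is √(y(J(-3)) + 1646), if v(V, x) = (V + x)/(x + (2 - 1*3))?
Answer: √1649 ≈ 40.608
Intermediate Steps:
v(V, x) = (V + x)/(-1 + x) (v(V, x) = (V + x)/(x + (2 - 3)) = (V + x)/(x - 1) = (V + x)/(-1 + x))
J(r) = 2*(5 + r)/(-1 + r) (J(r) = ((5 + r)/(-1 + r))*2 = 2*(5 + r)/(-1 + r))
y(E) = 2 + E²
√(y(J(-3)) + 1646) = √((2 + (2*(5 - 3)/(-1 - 3))²) + 1646) = √((2 + (2*2/(-4))²) + 1646) = √((2 + (2*(-¼)*2)²) + 1646) = √((2 + (-1)²) + 1646) = √((2 + 1) + 1646) = √(3 + 1646) = √1649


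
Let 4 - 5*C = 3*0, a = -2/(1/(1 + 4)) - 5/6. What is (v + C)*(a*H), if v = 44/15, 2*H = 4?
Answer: -728/9 ≈ -80.889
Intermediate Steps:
H = 2 (H = (½)*4 = 2)
a = -65/6 (a = -2/(1/5) - 5*⅙ = -2/⅕ - ⅚ = -2*5 - ⅚ = -10 - ⅚ = -65/6 ≈ -10.833)
v = 44/15 (v = 44*(1/15) = 44/15 ≈ 2.9333)
C = ⅘ (C = ⅘ - 3*0/5 = ⅘ - ⅕*0 = ⅘ + 0 = ⅘ ≈ 0.80000)
(v + C)*(a*H) = (44/15 + ⅘)*(-65/6*2) = (56/15)*(-65/3) = -728/9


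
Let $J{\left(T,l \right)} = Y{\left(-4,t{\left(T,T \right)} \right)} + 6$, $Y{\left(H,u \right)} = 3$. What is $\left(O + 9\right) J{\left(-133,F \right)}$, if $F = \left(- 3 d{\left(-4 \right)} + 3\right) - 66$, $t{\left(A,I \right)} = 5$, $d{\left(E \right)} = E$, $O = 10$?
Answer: $171$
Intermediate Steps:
$F = -51$ ($F = \left(\left(-3\right) \left(-4\right) + 3\right) - 66 = \left(12 + 3\right) - 66 = 15 - 66 = -51$)
$J{\left(T,l \right)} = 9$ ($J{\left(T,l \right)} = 3 + 6 = 9$)
$\left(O + 9\right) J{\left(-133,F \right)} = \left(10 + 9\right) 9 = 19 \cdot 9 = 171$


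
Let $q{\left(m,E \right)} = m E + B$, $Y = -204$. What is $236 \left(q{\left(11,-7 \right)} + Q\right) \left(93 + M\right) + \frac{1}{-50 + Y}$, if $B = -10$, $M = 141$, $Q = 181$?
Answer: $\frac{1318528223}{254} \approx 5.1911 \cdot 10^{6}$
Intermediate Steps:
$q{\left(m,E \right)} = -10 + E m$ ($q{\left(m,E \right)} = m E - 10 = E m - 10 = -10 + E m$)
$236 \left(q{\left(11,-7 \right)} + Q\right) \left(93 + M\right) + \frac{1}{-50 + Y} = 236 \left(\left(-10 - 77\right) + 181\right) \left(93 + 141\right) + \frac{1}{-50 - 204} = 236 \left(\left(-10 - 77\right) + 181\right) 234 + \frac{1}{-254} = 236 \left(-87 + 181\right) 234 - \frac{1}{254} = 236 \cdot 94 \cdot 234 - \frac{1}{254} = 236 \cdot 21996 - \frac{1}{254} = 5191056 - \frac{1}{254} = \frac{1318528223}{254}$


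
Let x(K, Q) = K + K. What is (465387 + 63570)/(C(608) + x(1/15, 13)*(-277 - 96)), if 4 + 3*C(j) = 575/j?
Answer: -4824087840/462853 ≈ -10423.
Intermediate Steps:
x(K, Q) = 2*K
C(j) = -4/3 + 575/(3*j) (C(j) = -4/3 + (575/j)/3 = -4/3 + 575/(3*j))
(465387 + 63570)/(C(608) + x(1/15, 13)*(-277 - 96)) = (465387 + 63570)/((⅓)*(575 - 4*608)/608 + (2/15)*(-277 - 96)) = 528957/((⅓)*(1/608)*(575 - 2432) + (2*(1/15))*(-373)) = 528957/((⅓)*(1/608)*(-1857) + (2/15)*(-373)) = 528957/(-619/608 - 746/15) = 528957/(-462853/9120) = 528957*(-9120/462853) = -4824087840/462853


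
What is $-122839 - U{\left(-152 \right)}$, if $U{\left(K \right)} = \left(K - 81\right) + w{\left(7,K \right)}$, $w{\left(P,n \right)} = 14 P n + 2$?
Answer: $-107712$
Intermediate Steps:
$w{\left(P,n \right)} = 2 + 14 P n$ ($w{\left(P,n \right)} = 14 P n + 2 = 2 + 14 P n$)
$U{\left(K \right)} = -79 + 99 K$ ($U{\left(K \right)} = \left(K - 81\right) + \left(2 + 14 \cdot 7 K\right) = \left(-81 + K\right) + \left(2 + 98 K\right) = -79 + 99 K$)
$-122839 - U{\left(-152 \right)} = -122839 - \left(-79 + 99 \left(-152\right)\right) = -122839 - \left(-79 - 15048\right) = -122839 - -15127 = -122839 + 15127 = -107712$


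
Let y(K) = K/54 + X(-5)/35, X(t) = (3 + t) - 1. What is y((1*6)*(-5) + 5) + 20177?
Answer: 38133493/1890 ≈ 20176.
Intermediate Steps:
X(t) = 2 + t
y(K) = -3/35 + K/54 (y(K) = K/54 + (2 - 5)/35 = K*(1/54) - 3*1/35 = K/54 - 3/35 = -3/35 + K/54)
y((1*6)*(-5) + 5) + 20177 = (-3/35 + ((1*6)*(-5) + 5)/54) + 20177 = (-3/35 + (6*(-5) + 5)/54) + 20177 = (-3/35 + (-30 + 5)/54) + 20177 = (-3/35 + (1/54)*(-25)) + 20177 = (-3/35 - 25/54) + 20177 = -1037/1890 + 20177 = 38133493/1890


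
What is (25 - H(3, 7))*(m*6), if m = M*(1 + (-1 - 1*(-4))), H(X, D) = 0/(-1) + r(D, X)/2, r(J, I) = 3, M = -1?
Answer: -564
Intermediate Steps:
H(X, D) = 3/2 (H(X, D) = 0/(-1) + 3/2 = 0*(-1) + 3*(1/2) = 0 + 3/2 = 3/2)
m = -4 (m = -(1 + (-1 - 1*(-4))) = -(1 + (-1 + 4)) = -(1 + 3) = -1*4 = -4)
(25 - H(3, 7))*(m*6) = (25 - 1*3/2)*(-4*6) = (25 - 3/2)*(-24) = (47/2)*(-24) = -564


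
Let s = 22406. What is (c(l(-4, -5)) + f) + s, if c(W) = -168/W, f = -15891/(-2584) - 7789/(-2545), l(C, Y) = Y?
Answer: 147629662059/6576280 ≈ 22449.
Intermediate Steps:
f = 60569371/6576280 (f = -15891*(-1/2584) - 7789*(-1/2545) = 15891/2584 + 7789/2545 = 60569371/6576280 ≈ 9.2103)
(c(l(-4, -5)) + f) + s = (-168/(-5) + 60569371/6576280) + 22406 = (-168*(-1/5) + 60569371/6576280) + 22406 = (168/5 + 60569371/6576280) + 22406 = 281532379/6576280 + 22406 = 147629662059/6576280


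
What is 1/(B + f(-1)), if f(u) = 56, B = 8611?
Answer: 1/8667 ≈ 0.00011538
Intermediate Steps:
1/(B + f(-1)) = 1/(8611 + 56) = 1/8667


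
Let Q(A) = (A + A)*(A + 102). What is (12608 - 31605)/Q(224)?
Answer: -18997/146048 ≈ -0.13007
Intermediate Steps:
Q(A) = 2*A*(102 + A) (Q(A) = (2*A)*(102 + A) = 2*A*(102 + A))
(12608 - 31605)/Q(224) = (12608 - 31605)/((2*224*(102 + 224))) = -18997/(2*224*326) = -18997/146048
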